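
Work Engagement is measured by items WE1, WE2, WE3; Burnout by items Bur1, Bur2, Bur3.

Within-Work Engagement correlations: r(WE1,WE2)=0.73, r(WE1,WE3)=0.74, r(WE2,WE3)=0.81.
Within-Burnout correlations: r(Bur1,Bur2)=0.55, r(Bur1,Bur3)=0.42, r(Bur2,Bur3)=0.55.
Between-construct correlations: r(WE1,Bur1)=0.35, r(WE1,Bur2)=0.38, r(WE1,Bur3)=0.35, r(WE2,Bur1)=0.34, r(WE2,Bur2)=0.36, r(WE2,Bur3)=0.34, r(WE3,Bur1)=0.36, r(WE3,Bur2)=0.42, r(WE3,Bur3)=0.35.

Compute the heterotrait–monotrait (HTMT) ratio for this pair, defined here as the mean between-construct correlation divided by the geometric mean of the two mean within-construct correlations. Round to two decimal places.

Between-construct mean = 3.25/9 = 0.3611.
Mean within-WE = 2.28/3 = 0.7600; mean within-Bur = 1.52/3 = 0.5067.
Geometric mean = √(0.7600 × 0.5067) = 0.6206.
HTMT = 0.3611 / 0.6206 = 0.58.

0.58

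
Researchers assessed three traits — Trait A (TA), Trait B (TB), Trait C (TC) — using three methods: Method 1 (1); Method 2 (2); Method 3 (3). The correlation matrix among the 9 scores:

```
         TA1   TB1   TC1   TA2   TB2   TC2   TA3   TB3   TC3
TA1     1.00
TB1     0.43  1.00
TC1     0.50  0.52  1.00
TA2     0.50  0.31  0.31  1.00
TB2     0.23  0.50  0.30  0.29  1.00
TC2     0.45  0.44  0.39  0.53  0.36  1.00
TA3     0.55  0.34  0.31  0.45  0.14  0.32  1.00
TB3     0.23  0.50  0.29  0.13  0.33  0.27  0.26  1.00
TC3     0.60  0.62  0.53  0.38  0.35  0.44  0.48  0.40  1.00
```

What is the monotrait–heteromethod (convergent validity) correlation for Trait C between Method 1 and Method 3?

0.53

Same trait (TC), different methods: r(TC1, TC3) = 0.53.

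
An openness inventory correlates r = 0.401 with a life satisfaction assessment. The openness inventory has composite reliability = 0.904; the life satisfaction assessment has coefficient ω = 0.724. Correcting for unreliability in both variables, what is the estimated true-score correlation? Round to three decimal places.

0.496

r_true = r_obs / √(r_xx · r_yy) = 0.401 / √(0.904 × 0.724) = 0.401 / √0.654496 = 0.401 / 0.8090 ≈ 0.496.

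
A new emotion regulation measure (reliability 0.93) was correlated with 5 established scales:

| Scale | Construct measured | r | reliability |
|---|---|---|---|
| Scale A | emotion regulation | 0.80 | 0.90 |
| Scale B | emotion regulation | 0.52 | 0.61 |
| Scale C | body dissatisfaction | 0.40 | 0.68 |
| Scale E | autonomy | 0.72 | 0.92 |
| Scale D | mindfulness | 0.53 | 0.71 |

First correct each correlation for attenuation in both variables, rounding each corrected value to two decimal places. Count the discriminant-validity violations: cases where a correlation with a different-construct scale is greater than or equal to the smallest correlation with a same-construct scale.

1

Disattenuated r (r / √(r_scale · r_new)):
  Scale A (conv): 0.80 / √(0.90·0.93) = 0.87
  Scale B (conv): 0.52 / √(0.61·0.93) = 0.69
  Scale C (disc): 0.40 / √(0.68·0.93) = 0.50
  Scale E (disc): 0.72 / √(0.92·0.93) = 0.78
  Scale D (disc): 0.53 / √(0.71·0.93) = 0.65
Smallest convergent = 0.69. Discriminant values: 0.50, 0.78, 0.65; count ≥ 0.69 → 1.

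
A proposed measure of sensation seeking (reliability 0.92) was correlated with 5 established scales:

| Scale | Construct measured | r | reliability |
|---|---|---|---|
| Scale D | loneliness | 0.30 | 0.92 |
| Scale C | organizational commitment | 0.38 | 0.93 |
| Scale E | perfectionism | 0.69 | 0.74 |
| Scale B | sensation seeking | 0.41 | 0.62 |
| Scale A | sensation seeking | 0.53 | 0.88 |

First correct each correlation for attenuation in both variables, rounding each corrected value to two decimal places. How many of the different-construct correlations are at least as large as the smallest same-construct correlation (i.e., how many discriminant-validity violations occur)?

Disattenuated r (r / √(r_scale · r_new)):
  Scale D (disc): 0.30 / √(0.92·0.92) = 0.33
  Scale C (disc): 0.38 / √(0.93·0.92) = 0.41
  Scale E (disc): 0.69 / √(0.74·0.92) = 0.84
  Scale B (conv): 0.41 / √(0.62·0.92) = 0.54
  Scale A (conv): 0.53 / √(0.88·0.92) = 0.59
Smallest convergent = 0.54. Discriminant values: 0.33, 0.41, 0.84; count ≥ 0.54 → 1.

1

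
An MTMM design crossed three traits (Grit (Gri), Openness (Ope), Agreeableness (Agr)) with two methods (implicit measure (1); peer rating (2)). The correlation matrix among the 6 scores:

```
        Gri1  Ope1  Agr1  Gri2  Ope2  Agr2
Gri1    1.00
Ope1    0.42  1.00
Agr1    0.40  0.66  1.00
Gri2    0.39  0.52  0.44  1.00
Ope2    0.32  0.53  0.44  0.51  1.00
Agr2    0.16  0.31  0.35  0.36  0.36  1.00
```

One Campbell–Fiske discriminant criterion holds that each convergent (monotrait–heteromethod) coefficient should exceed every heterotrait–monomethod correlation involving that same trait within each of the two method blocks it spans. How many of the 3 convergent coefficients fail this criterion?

Convergent coefficients and their comparison sets:
Gri (methods 1·2): 0.39 vs {0.42, 0.51, 0.40, 0.36} → fail.
Ope (methods 1·2): 0.53 vs {0.42, 0.51, 0.66, 0.36} → fail.
Agr (methods 1·2): 0.35 vs {0.40, 0.36, 0.66, 0.36} → fail.
3 of 3 fail.

3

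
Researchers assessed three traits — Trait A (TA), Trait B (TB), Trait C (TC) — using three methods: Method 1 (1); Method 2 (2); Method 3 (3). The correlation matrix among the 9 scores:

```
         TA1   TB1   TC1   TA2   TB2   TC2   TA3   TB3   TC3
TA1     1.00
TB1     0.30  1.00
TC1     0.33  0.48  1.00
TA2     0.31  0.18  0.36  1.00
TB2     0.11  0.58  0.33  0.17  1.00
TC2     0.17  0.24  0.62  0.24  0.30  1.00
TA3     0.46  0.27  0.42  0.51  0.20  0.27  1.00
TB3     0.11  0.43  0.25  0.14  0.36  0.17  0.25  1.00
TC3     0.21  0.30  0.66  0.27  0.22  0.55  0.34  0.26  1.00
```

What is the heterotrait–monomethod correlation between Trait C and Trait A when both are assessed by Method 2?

Different traits, same method: r(TC2, TA2) = 0.24.

0.24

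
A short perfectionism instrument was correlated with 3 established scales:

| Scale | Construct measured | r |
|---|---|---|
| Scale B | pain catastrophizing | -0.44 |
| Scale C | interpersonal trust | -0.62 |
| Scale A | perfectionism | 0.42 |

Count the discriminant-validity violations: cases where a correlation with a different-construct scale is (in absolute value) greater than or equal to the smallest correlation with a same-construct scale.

Convergent (same construct = perfectionism): Scale A.
Smallest convergent = 0.42. Discriminant |r|: 0.44, 0.62; count ≥ 0.42 → 2.

2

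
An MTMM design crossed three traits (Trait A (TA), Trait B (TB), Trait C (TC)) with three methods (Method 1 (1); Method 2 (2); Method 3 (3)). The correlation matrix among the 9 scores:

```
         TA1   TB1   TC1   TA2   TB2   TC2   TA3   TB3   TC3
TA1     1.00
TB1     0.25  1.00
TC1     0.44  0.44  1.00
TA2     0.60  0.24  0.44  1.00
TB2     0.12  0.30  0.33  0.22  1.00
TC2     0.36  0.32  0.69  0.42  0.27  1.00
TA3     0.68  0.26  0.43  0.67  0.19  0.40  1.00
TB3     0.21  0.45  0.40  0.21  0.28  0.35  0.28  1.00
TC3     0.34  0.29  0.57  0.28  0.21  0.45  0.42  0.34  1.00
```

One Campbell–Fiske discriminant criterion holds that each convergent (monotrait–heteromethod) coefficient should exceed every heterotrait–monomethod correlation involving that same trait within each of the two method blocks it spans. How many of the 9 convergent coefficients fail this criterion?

2

Checking each validity diagonal entry against its comparison values:
TA (methods 1·2): 0.60 vs {0.25, 0.22, 0.44, 0.42} → pass.
TA (methods 1·3): 0.68 vs {0.25, 0.28, 0.44, 0.42} → pass.
TA (methods 2·3): 0.67 vs {0.22, 0.28, 0.42, 0.42} → pass.
TB (methods 1·2): 0.30 vs {0.25, 0.22, 0.44, 0.27} → fail.
TB (methods 1·3): 0.45 vs {0.25, 0.28, 0.44, 0.34} → pass.
TB (methods 2·3): 0.28 vs {0.22, 0.28, 0.27, 0.34} → fail.
TC (methods 1·2): 0.69 vs {0.44, 0.42, 0.44, 0.27} → pass.
TC (methods 1·3): 0.57 vs {0.44, 0.42, 0.44, 0.34} → pass.
TC (methods 2·3): 0.45 vs {0.42, 0.42, 0.27, 0.34} → pass.
2 of 9 fail.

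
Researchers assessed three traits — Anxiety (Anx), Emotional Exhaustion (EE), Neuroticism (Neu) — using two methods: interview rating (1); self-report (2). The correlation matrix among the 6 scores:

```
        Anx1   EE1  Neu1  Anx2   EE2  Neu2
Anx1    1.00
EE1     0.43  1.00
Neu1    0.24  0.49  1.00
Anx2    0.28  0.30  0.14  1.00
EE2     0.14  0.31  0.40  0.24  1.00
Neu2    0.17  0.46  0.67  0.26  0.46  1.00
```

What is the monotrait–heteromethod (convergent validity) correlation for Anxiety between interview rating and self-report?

Same trait (Anx), different methods: r(Anx1, Anx2) = 0.28.

0.28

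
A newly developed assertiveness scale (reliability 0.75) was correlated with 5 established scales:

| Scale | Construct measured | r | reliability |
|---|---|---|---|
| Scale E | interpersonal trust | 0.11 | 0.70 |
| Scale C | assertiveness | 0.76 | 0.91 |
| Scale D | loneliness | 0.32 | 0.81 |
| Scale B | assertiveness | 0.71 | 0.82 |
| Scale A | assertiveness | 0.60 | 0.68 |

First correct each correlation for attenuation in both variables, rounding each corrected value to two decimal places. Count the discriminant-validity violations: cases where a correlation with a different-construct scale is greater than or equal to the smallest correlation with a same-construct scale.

Disattenuated r (r / √(r_scale · r_new)):
  Scale E (disc): 0.11 / √(0.70·0.75) = 0.15
  Scale C (conv): 0.76 / √(0.91·0.75) = 0.92
  Scale D (disc): 0.32 / √(0.81·0.75) = 0.41
  Scale B (conv): 0.71 / √(0.82·0.75) = 0.91
  Scale A (conv): 0.60 / √(0.68·0.75) = 0.84
Smallest convergent = 0.84. Discriminant values: 0.15, 0.41; count ≥ 0.84 → 0.

0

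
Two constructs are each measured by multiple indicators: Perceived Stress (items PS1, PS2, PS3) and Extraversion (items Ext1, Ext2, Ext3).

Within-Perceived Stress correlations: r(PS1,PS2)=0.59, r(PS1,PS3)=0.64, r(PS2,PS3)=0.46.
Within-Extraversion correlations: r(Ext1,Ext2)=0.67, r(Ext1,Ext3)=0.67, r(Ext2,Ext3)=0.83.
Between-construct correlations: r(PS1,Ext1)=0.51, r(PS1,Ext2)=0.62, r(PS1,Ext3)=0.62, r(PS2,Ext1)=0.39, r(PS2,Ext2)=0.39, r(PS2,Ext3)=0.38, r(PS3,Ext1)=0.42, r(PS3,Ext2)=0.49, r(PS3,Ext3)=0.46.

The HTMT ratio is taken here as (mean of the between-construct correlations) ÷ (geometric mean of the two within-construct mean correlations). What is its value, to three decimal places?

Between-construct mean = 4.28/9 = 0.4756.
Mean within-PS = 1.69/3 = 0.5633; mean within-Ext = 2.17/3 = 0.7233.
Geometric mean = √(0.5633 × 0.7233) = 0.6383.
HTMT = 0.4756 / 0.6383 = 0.745.

0.745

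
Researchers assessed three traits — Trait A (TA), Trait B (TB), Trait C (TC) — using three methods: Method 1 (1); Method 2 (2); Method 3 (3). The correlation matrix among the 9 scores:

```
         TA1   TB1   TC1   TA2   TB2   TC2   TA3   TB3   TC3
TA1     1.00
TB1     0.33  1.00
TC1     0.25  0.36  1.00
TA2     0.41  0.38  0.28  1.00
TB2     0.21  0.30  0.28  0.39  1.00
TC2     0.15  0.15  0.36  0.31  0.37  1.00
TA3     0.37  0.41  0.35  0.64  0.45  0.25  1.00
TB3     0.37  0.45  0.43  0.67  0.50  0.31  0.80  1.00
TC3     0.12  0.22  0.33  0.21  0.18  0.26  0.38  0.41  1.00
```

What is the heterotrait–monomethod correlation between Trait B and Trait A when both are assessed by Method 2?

Different traits, same method: r(TB2, TA2) = 0.39.

0.39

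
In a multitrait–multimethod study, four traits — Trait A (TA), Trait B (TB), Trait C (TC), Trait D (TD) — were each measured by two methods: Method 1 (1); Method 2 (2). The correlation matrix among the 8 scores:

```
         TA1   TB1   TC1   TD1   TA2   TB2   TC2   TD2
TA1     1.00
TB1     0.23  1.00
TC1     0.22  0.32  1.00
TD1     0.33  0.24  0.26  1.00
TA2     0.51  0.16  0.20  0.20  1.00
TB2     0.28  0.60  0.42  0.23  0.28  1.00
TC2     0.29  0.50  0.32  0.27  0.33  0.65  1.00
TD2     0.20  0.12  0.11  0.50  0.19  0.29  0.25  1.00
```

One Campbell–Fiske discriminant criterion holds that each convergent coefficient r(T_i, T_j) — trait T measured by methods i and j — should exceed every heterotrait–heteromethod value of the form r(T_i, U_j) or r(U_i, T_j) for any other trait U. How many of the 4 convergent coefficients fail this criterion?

1

Convergent coefficients and their comparison sets:
TA (methods 1·2): 0.51 vs {0.28, 0.16, 0.29, 0.20, 0.20, 0.20} → pass.
TB (methods 1·2): 0.60 vs {0.16, 0.28, 0.50, 0.42, 0.12, 0.23} → pass.
TC (methods 1·2): 0.32 vs {0.20, 0.29, 0.42, 0.50, 0.11, 0.27} → fail.
TD (methods 1·2): 0.50 vs {0.20, 0.20, 0.23, 0.12, 0.27, 0.11} → pass.
1 of 4 fail.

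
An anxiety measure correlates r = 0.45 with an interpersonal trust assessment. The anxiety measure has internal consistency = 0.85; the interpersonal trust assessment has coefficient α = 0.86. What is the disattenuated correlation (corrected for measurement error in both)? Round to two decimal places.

r_true = r_obs / √(r_xx · r_yy) = 0.45 / √(0.85 × 0.86) = 0.45 / √0.7310 = 0.45 / 0.8550 ≈ 0.53.

0.53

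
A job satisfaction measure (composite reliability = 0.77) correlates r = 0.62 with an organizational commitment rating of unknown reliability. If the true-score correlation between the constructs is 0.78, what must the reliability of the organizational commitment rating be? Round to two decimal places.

0.82

r_true = r_obs / √(r_xx · r_yy) ⇒ 0.78 = 0.62 / √(0.77 · r_yy).
√(0.77 · r_yy) = 0.62 / 0.78 = 0.7949; 0.77 · r_yy = 0.6319; r_yy = 0.6319 / 0.77 ≈ 0.82.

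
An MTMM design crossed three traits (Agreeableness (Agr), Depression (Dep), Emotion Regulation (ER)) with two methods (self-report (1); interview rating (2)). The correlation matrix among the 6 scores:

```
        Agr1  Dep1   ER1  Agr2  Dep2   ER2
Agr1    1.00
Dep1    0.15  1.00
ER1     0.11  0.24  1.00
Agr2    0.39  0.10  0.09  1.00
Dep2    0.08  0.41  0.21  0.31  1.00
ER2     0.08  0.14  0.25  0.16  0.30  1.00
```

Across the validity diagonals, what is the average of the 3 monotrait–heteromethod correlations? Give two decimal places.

0.35

Convergent values: 0.39, 0.41, 0.25; mean = 1.05/3 = 0.35.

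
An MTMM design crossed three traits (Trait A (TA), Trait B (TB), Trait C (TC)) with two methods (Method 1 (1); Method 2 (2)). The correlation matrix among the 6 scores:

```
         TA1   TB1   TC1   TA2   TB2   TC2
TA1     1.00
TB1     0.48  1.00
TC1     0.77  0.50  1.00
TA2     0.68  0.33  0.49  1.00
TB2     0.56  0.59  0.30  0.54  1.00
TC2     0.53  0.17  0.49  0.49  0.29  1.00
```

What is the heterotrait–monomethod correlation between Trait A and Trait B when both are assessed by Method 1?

Different traits, same method: r(TA1, TB1) = 0.48.

0.48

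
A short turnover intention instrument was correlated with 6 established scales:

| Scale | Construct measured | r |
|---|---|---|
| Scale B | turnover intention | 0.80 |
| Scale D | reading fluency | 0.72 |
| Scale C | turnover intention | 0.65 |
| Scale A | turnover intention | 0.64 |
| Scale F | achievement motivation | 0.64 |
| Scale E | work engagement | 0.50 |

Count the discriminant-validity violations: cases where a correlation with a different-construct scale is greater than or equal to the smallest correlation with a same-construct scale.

2

Convergent (same construct = turnover intention): Scale B, Scale C, Scale A.
Smallest convergent = 0.64. Discriminant values: 0.72, 0.64, 0.50; count ≥ 0.64 → 2.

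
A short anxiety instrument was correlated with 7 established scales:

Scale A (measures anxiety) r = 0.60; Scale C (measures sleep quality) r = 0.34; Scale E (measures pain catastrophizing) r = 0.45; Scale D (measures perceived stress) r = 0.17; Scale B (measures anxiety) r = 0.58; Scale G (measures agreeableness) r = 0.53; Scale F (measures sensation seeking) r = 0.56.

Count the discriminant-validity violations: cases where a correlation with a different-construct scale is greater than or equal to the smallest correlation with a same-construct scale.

Convergent (same construct = anxiety): Scale A, Scale B.
Smallest convergent = 0.58. Discriminant values: 0.34, 0.45, 0.17, 0.53, 0.56; count ≥ 0.58 → 0.

0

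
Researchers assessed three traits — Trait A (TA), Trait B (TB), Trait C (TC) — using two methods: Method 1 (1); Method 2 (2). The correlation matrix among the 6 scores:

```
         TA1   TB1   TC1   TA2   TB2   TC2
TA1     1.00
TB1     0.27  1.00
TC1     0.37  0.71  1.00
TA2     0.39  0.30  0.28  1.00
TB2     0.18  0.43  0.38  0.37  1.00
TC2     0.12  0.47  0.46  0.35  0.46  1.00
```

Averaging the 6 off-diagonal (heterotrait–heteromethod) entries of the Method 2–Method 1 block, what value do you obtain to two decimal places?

0.29

HTHM values (method 2 × method 1): 0.30, 0.28, 0.18, 0.38, 0.12, 0.47; mean = 1.73/6 = 0.29.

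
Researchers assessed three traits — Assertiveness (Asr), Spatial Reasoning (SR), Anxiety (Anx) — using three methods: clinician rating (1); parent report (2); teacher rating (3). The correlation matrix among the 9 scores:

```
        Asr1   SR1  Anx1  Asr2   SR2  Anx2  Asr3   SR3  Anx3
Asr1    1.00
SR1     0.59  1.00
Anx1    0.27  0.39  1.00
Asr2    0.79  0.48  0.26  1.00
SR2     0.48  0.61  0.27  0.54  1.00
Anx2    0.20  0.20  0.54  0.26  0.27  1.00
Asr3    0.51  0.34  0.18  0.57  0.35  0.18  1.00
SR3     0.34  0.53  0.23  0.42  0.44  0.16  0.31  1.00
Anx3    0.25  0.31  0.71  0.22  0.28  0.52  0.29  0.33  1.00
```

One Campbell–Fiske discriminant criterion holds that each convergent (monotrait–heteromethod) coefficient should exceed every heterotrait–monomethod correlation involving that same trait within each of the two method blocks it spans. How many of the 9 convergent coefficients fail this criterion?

3

Convergent coefficients and their comparison sets:
Asr (methods 1·2): 0.79 vs {0.59, 0.54, 0.27, 0.26} → pass.
Asr (methods 1·3): 0.51 vs {0.59, 0.31, 0.27, 0.29} → fail.
Asr (methods 2·3): 0.57 vs {0.54, 0.31, 0.26, 0.29} → pass.
SR (methods 1·2): 0.61 vs {0.59, 0.54, 0.39, 0.27} → pass.
SR (methods 1·3): 0.53 vs {0.59, 0.31, 0.39, 0.33} → fail.
SR (methods 2·3): 0.44 vs {0.54, 0.31, 0.27, 0.33} → fail.
Anx (methods 1·2): 0.54 vs {0.27, 0.26, 0.39, 0.27} → pass.
Anx (methods 1·3): 0.71 vs {0.27, 0.29, 0.39, 0.33} → pass.
Anx (methods 2·3): 0.52 vs {0.26, 0.29, 0.27, 0.33} → pass.
3 of 9 fail.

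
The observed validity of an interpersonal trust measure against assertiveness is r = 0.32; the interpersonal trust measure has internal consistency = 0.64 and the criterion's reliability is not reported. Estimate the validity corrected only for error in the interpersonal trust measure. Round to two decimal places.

Single correction: r_c = r_obs / √r_xx = 0.32 / √0.64 = 0.32 / 0.8000 ≈ 0.40.

0.40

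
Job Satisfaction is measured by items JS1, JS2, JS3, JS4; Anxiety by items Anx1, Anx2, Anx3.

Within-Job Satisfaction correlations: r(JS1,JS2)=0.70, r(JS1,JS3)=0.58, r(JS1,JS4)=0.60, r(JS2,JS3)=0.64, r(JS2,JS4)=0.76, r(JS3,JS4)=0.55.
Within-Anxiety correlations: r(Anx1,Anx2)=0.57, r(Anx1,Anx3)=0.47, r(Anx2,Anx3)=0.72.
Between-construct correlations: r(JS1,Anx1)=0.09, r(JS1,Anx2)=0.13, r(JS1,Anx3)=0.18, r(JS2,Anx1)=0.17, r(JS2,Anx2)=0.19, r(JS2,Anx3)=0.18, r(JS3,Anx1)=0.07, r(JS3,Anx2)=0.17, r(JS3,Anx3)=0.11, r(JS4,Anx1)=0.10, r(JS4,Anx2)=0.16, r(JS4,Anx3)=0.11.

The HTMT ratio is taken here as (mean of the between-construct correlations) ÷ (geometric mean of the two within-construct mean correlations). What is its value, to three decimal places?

0.226

Between-construct mean = 1.66/12 = 0.1383.
Mean within-JS = 3.83/6 = 0.6383; mean within-Anx = 1.76/3 = 0.5867.
Geometric mean = √(0.6383 × 0.5867) = 0.6120.
HTMT = 0.1383 / 0.6120 = 0.226.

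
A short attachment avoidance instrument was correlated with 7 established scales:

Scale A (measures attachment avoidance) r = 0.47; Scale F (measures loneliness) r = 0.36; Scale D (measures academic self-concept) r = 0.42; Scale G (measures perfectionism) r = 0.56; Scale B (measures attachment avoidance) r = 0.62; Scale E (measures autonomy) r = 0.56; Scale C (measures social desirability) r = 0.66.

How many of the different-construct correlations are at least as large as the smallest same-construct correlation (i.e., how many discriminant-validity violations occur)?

3

Convergent (same construct = attachment avoidance): Scale A, Scale B.
Smallest convergent = 0.47. Discriminant values: 0.36, 0.42, 0.56, 0.56, 0.66; count ≥ 0.47 → 3.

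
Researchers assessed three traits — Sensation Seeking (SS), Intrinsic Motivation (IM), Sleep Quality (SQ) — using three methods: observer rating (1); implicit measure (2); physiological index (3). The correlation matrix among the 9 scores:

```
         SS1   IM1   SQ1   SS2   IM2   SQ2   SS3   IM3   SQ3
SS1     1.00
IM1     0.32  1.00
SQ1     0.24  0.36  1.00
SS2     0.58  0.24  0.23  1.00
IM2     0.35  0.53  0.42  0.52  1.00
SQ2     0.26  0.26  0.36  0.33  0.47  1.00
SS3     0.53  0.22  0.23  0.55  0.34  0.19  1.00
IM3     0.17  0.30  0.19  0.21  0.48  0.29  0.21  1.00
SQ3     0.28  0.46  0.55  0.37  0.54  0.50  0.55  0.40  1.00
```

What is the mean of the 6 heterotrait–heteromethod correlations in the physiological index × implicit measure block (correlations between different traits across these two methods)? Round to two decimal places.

0.32

HTHM values (method 3 × method 2): 0.34, 0.19, 0.21, 0.29, 0.37, 0.54; mean = 1.94/6 = 0.32.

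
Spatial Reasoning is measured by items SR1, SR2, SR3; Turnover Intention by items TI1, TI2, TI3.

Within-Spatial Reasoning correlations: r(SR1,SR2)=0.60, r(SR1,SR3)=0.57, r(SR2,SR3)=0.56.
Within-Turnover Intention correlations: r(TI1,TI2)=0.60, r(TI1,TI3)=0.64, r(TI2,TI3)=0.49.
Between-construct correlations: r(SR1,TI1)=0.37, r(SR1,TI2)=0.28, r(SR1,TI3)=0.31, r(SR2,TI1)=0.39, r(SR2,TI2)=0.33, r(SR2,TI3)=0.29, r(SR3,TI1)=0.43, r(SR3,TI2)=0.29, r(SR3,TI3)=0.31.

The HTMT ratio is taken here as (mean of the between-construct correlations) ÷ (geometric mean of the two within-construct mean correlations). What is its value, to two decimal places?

Mean between = 3.00/9 = 0.3333.
Mean within-SR = 1.73/3 = 0.5767; mean within-TI = 1.73/3 = 0.5767.
Geometric mean = √(0.5767 × 0.5767) = 0.5767.
HTMT = 0.3333 / 0.5767 = 0.58.

0.58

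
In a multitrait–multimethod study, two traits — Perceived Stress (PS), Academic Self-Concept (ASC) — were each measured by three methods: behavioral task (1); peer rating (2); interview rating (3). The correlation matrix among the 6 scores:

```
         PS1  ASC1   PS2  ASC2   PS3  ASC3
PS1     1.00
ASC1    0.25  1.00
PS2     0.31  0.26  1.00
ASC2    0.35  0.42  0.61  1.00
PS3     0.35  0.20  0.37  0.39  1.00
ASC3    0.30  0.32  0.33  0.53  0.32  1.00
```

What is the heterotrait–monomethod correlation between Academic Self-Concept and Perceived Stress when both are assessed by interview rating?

Different traits, same method: r(ASC3, PS3) = 0.32.

0.32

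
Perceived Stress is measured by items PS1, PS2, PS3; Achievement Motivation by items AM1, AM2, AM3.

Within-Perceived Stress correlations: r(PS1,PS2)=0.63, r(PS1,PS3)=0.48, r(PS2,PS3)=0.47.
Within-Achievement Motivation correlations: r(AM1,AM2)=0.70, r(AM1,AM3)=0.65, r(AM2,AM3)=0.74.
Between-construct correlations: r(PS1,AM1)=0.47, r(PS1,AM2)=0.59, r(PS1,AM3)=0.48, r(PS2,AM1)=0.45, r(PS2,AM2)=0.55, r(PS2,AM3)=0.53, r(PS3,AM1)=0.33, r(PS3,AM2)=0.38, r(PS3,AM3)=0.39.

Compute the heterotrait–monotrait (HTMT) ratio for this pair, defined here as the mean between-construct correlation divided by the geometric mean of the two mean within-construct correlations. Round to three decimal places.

Between-construct mean = 4.17/9 = 0.4633.
Mean within-PS = 1.58/3 = 0.5267; mean within-AM = 2.09/3 = 0.6967.
Geometric mean = √(0.5267 × 0.6967) = 0.6058.
HTMT = 0.4633 / 0.6058 = 0.765.

0.765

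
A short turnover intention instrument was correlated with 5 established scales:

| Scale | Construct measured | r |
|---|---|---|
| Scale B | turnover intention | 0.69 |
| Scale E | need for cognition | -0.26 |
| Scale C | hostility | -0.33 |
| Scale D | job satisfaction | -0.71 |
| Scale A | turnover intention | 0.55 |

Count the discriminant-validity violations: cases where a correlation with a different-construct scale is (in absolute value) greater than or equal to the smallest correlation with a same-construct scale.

1

Convergent (same construct = turnover intention): Scale B, Scale A.
Smallest convergent = 0.55. Discriminant |r|: 0.26, 0.33, 0.71; count ≥ 0.55 → 1.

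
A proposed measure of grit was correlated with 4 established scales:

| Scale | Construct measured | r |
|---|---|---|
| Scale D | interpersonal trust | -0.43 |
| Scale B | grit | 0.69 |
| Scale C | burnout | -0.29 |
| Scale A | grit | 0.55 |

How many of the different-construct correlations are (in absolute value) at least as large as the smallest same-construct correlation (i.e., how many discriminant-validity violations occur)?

Convergent (same construct = grit): Scale B, Scale A.
Smallest convergent = 0.55. Discriminant |r|: 0.43, 0.29; count ≥ 0.55 → 0.

0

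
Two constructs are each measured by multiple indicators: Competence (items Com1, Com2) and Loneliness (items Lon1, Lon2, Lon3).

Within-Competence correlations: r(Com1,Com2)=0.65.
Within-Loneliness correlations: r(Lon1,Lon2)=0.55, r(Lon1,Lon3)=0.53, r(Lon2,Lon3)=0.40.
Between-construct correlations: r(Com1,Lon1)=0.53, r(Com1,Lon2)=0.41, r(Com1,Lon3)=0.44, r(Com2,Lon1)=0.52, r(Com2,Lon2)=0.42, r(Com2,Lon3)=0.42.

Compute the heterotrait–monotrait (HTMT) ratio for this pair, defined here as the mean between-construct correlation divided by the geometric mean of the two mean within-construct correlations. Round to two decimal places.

0.81

Between-construct mean = 2.74/6 = 0.4567.
Mean within-Com = 0.65/1 = 0.6500; mean within-Lon = 1.48/3 = 0.4933.
Geometric mean = √(0.6500 × 0.4933) = 0.5663.
HTMT = 0.4567 / 0.5663 = 0.81.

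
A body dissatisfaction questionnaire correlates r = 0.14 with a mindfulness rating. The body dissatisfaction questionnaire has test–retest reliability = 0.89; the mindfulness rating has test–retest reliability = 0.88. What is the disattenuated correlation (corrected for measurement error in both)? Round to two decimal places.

0.16

r_true = r_obs / √(r_xx · r_yy) = 0.14 / √(0.89 × 0.88) = 0.14 / √0.7832 = 0.14 / 0.8850 ≈ 0.16.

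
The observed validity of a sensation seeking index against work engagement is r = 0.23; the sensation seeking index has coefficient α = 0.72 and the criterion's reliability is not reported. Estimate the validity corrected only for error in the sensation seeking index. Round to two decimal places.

Single correction: r_c = r_obs / √r_xx = 0.23 / √0.72 = 0.23 / 0.8485 ≈ 0.27.

0.27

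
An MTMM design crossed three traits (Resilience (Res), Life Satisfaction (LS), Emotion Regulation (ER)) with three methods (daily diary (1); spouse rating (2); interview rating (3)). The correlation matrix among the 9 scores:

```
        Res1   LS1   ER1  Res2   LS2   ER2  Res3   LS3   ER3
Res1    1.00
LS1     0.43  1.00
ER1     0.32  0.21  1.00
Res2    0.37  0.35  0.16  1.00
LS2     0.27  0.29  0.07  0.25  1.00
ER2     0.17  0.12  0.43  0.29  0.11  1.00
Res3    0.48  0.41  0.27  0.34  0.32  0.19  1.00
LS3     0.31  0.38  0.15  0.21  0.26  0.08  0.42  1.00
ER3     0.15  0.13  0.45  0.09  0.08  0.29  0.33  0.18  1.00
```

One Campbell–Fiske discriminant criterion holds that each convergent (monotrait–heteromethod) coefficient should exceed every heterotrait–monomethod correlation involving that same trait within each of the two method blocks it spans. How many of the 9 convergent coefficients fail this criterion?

Checking each validity diagonal entry against its comparison values:
Res (methods 1·2): 0.37 vs {0.43, 0.25, 0.32, 0.29} → fail.
Res (methods 1·3): 0.48 vs {0.43, 0.42, 0.32, 0.33} → pass.
Res (methods 2·3): 0.34 vs {0.25, 0.42, 0.29, 0.33} → fail.
LS (methods 1·2): 0.29 vs {0.43, 0.25, 0.21, 0.11} → fail.
LS (methods 1·3): 0.38 vs {0.43, 0.42, 0.21, 0.18} → fail.
LS (methods 2·3): 0.26 vs {0.25, 0.42, 0.11, 0.18} → fail.
ER (methods 1·2): 0.43 vs {0.32, 0.29, 0.21, 0.11} → pass.
ER (methods 1·3): 0.45 vs {0.32, 0.33, 0.21, 0.18} → pass.
ER (methods 2·3): 0.29 vs {0.29, 0.33, 0.11, 0.18} → fail.
6 of 9 fail.

6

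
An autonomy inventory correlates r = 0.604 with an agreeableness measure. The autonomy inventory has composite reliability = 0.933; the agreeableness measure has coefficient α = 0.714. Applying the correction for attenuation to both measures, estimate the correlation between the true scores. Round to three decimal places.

0.740

r_true = r_obs / √(r_xx · r_yy) = 0.604 / √(0.933 × 0.714) = 0.604 / √0.666162 = 0.604 / 0.8162 ≈ 0.740.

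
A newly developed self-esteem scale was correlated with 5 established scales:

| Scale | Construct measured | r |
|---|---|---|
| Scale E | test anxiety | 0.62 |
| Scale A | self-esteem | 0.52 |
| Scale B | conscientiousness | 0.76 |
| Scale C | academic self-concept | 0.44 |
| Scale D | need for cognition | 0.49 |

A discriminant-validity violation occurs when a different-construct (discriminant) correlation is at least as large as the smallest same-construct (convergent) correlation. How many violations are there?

2

Convergent (same construct = self-esteem): Scale A.
Smallest convergent = 0.52. Discriminant values: 0.62, 0.76, 0.44, 0.49; count ≥ 0.52 → 2.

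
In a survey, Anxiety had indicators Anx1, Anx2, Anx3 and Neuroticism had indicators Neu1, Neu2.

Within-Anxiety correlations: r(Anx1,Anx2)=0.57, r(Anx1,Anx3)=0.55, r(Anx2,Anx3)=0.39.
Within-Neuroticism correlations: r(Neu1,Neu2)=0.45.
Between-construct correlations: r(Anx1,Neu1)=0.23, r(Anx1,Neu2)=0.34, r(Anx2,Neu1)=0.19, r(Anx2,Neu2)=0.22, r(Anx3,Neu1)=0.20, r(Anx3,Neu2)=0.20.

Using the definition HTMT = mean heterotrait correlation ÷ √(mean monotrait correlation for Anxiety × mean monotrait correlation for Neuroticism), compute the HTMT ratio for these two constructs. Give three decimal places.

Mean between = 1.38/6 = 0.2300.
Mean within-Anx = 1.51/3 = 0.5033; mean within-Neu = 0.45/1 = 0.4500.
Geometric mean = √(0.5033 × 0.4500) = 0.4759.
HTMT = 0.2300 / 0.4759 = 0.483.

0.483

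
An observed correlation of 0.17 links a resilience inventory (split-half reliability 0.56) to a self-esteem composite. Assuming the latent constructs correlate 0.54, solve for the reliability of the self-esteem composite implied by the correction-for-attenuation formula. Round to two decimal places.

r_true = r_obs / √(r_xx · r_yy) ⇒ 0.54 = 0.17 / √(0.56 · r_yy).
√(0.56 · r_yy) = 0.17 / 0.54 = 0.3148; 0.56 · r_yy = 0.0991; r_yy = 0.0991 / 0.56 ≈ 0.18.

0.18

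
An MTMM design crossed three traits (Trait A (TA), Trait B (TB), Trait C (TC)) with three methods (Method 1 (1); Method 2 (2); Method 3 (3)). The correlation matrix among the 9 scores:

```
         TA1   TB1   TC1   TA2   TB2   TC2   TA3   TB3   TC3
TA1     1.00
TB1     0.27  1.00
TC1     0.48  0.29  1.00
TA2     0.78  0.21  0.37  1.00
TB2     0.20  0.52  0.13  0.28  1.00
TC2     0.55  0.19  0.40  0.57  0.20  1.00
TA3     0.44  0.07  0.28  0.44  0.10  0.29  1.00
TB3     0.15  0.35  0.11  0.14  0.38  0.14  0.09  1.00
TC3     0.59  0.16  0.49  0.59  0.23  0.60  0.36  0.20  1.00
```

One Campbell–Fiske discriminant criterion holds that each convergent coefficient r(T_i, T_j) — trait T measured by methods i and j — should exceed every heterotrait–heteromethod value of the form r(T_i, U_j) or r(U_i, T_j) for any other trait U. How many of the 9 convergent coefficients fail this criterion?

Checking each validity diagonal entry against its comparison values:
TA (methods 1·2): 0.78 vs {0.20, 0.21, 0.55, 0.37} → pass.
TA (methods 1·3): 0.44 vs {0.15, 0.07, 0.59, 0.28} → fail.
TA (methods 2·3): 0.44 vs {0.14, 0.10, 0.59, 0.29} → fail.
TB (methods 1·2): 0.52 vs {0.21, 0.20, 0.19, 0.13} → pass.
TB (methods 1·3): 0.35 vs {0.07, 0.15, 0.16, 0.11} → pass.
TB (methods 2·3): 0.38 vs {0.10, 0.14, 0.23, 0.14} → pass.
TC (methods 1·2): 0.40 vs {0.37, 0.55, 0.13, 0.19} → fail.
TC (methods 1·3): 0.49 vs {0.28, 0.59, 0.11, 0.16} → fail.
TC (methods 2·3): 0.60 vs {0.29, 0.59, 0.14, 0.23} → pass.
4 of 9 fail.

4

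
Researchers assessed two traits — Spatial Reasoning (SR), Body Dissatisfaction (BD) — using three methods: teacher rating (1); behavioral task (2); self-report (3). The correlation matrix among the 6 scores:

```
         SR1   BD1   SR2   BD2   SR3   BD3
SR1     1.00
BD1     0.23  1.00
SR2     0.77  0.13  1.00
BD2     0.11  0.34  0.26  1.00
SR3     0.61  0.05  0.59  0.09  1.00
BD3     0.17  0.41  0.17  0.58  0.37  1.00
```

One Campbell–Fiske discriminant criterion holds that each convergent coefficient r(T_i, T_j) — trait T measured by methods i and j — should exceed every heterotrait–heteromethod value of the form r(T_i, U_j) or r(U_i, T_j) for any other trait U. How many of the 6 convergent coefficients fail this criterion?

0

Convergent coefficients and their comparison sets:
SR (methods 1·2): 0.77 vs {0.11, 0.13} → pass.
SR (methods 1·3): 0.61 vs {0.17, 0.05} → pass.
SR (methods 2·3): 0.59 vs {0.17, 0.09} → pass.
BD (methods 1·2): 0.34 vs {0.13, 0.11} → pass.
BD (methods 1·3): 0.41 vs {0.05, 0.17} → pass.
BD (methods 2·3): 0.58 vs {0.09, 0.17} → pass.
0 of 6 fail.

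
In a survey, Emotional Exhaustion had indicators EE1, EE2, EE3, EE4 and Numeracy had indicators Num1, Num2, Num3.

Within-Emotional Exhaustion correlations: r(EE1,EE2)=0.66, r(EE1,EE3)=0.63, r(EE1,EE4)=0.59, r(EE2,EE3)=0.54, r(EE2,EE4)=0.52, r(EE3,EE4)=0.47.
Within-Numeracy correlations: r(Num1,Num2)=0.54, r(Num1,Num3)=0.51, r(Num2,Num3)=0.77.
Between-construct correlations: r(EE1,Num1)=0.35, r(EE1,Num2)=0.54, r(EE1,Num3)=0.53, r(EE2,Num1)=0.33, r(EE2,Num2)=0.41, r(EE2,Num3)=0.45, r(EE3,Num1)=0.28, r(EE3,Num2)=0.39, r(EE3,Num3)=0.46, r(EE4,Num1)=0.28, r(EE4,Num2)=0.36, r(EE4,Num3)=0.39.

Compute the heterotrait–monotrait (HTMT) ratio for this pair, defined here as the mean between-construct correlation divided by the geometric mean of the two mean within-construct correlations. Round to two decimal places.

0.68

Mean between = 4.77/12 = 0.3975.
Mean within-EE = 3.41/6 = 0.5683; mean within-Num = 1.82/3 = 0.6067.
Geometric mean = √(0.5683 × 0.6067) = 0.5872.
HTMT = 0.3975 / 0.5872 = 0.68.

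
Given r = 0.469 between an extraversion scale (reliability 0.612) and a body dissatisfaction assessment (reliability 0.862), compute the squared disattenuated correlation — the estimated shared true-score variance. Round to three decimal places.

Disattenuated r = 0.469 / √(0.612 × 0.862) = 0.469 / 0.7263 = 0.6457.
Shared true-score variance = 0.6457² = 0.4169 ≈ 0.417.

0.417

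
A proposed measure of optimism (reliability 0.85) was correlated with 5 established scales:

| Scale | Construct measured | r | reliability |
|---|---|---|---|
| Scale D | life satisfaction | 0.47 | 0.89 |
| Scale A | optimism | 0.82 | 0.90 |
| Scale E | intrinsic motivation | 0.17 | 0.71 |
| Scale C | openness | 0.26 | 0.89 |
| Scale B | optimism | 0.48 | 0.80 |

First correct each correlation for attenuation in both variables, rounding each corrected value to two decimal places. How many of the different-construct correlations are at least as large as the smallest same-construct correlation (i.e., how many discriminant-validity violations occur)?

Disattenuated r (r / √(r_scale · r_new)):
  Scale D (disc): 0.47 / √(0.89·0.85) = 0.54
  Scale A (conv): 0.82 / √(0.90·0.85) = 0.94
  Scale E (disc): 0.17 / √(0.71·0.85) = 0.22
  Scale C (disc): 0.26 / √(0.89·0.85) = 0.30
  Scale B (conv): 0.48 / √(0.80·0.85) = 0.58
Smallest convergent = 0.58. Discriminant values: 0.54, 0.22, 0.30; count ≥ 0.58 → 0.

0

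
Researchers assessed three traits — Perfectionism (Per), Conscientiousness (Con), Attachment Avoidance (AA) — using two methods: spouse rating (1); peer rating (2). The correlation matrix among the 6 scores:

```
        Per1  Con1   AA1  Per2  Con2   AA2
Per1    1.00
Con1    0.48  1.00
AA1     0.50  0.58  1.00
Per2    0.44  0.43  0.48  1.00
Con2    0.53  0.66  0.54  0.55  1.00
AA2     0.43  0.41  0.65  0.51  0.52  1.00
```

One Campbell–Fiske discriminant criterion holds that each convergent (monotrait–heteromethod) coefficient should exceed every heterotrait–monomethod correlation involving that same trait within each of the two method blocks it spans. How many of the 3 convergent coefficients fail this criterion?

Convergent coefficients and their comparison sets:
Per (methods 1·2): 0.44 vs {0.48, 0.55, 0.50, 0.51} → fail.
Con (methods 1·2): 0.66 vs {0.48, 0.55, 0.58, 0.52} → pass.
AA (methods 1·2): 0.65 vs {0.50, 0.51, 0.58, 0.52} → pass.
1 of 3 fail.

1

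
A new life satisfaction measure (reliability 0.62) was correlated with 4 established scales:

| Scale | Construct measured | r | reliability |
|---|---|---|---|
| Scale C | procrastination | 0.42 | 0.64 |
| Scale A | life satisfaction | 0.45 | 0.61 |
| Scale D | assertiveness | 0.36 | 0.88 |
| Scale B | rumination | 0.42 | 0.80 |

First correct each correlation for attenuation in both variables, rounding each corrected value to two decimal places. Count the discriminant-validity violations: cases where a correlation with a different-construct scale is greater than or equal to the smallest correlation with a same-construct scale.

Disattenuated r (r / √(r_scale · r_new)):
  Scale C (disc): 0.42 / √(0.64·0.62) = 0.67
  Scale A (conv): 0.45 / √(0.61·0.62) = 0.73
  Scale D (disc): 0.36 / √(0.88·0.62) = 0.49
  Scale B (disc): 0.42 / √(0.80·0.62) = 0.60
Smallest convergent = 0.73. Discriminant values: 0.67, 0.49, 0.60; count ≥ 0.73 → 0.

0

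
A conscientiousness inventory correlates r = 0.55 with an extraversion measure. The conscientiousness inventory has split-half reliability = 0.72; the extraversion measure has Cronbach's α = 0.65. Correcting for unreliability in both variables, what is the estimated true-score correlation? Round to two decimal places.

0.80

r_true = r_obs / √(r_xx · r_yy) = 0.55 / √(0.72 × 0.65) = 0.55 / √0.4680 = 0.55 / 0.6841 ≈ 0.80.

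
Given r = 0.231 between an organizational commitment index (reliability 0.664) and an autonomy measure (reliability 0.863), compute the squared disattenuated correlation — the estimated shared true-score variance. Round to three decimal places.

Disattenuated r = 0.231 / √(0.664 × 0.863) = 0.231 / 0.7570 = 0.3052.
Shared true-score variance = 0.3052² = 0.0931 ≈ 0.093.

0.093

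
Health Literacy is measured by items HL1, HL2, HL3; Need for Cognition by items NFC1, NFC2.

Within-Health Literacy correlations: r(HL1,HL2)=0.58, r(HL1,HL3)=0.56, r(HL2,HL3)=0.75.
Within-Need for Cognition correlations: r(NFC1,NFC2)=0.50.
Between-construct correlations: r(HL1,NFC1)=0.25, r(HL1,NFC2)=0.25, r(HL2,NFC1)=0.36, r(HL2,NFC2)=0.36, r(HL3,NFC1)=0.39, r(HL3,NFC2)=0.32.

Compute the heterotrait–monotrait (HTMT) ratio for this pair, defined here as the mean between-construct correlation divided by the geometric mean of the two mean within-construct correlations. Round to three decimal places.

0.573

Mean heterotrait r = 1.93/6 = 0.3217.
Mean within-HL = 1.89/3 = 0.6300; mean within-NFC = 0.50/1 = 0.5000.
Geometric mean = √(0.6300 × 0.5000) = 0.5612.
HTMT = 0.3217 / 0.5612 = 0.573.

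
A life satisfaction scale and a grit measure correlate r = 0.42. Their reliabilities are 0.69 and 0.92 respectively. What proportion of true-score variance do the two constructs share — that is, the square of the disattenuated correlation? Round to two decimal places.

Disattenuated r = 0.42 / √(0.69 × 0.92) = 0.42 / 0.7967 = 0.5272.
Shared true-score variance = 0.5272² = 0.2779 ≈ 0.28.

0.28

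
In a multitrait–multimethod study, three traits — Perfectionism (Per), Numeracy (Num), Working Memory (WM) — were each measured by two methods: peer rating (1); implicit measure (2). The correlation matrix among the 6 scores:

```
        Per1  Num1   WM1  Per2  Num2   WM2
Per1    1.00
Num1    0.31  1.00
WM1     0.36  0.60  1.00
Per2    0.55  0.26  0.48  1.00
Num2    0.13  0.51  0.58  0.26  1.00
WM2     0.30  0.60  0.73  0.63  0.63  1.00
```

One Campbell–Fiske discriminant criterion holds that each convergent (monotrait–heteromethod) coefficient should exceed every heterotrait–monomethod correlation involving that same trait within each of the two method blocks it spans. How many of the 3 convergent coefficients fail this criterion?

Checking each validity diagonal entry against its comparison values:
Per (methods 1·2): 0.55 vs {0.31, 0.26, 0.36, 0.63} → fail.
Num (methods 1·2): 0.51 vs {0.31, 0.26, 0.60, 0.63} → fail.
WM (methods 1·2): 0.73 vs {0.36, 0.63, 0.60, 0.63} → pass.
2 of 3 fail.

2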